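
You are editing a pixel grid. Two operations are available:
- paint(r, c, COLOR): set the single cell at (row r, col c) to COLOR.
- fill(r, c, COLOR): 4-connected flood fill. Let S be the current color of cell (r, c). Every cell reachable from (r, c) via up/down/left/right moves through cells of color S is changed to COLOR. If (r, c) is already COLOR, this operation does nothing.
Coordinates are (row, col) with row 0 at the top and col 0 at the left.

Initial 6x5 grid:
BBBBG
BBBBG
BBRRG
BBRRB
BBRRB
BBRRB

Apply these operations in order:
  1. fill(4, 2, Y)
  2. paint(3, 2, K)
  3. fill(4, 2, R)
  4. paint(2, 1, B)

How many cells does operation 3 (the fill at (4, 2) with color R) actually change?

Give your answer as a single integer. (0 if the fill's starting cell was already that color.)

Answer: 7

Derivation:
After op 1 fill(4,2,Y) [8 cells changed]:
BBBBG
BBBBG
BBYYG
BBYYB
BBYYB
BBYYB
After op 2 paint(3,2,K):
BBBBG
BBBBG
BBYYG
BBKYB
BBYYB
BBYYB
After op 3 fill(4,2,R) [7 cells changed]:
BBBBG
BBBBG
BBRRG
BBKRB
BBRRB
BBRRB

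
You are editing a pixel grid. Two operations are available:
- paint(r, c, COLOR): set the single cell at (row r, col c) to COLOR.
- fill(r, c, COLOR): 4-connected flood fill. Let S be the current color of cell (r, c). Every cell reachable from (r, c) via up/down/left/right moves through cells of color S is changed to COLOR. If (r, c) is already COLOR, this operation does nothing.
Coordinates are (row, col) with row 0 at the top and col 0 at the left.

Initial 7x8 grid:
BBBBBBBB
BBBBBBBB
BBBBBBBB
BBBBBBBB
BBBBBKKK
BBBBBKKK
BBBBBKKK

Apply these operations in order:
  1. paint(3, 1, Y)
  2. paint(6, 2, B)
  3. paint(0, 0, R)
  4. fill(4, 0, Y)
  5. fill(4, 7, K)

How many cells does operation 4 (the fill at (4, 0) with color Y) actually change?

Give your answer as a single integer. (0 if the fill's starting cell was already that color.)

After op 1 paint(3,1,Y):
BBBBBBBB
BBBBBBBB
BBBBBBBB
BYBBBBBB
BBBBBKKK
BBBBBKKK
BBBBBKKK
After op 2 paint(6,2,B):
BBBBBBBB
BBBBBBBB
BBBBBBBB
BYBBBBBB
BBBBBKKK
BBBBBKKK
BBBBBKKK
After op 3 paint(0,0,R):
RBBBBBBB
BBBBBBBB
BBBBBBBB
BYBBBBBB
BBBBBKKK
BBBBBKKK
BBBBBKKK
After op 4 fill(4,0,Y) [45 cells changed]:
RYYYYYYY
YYYYYYYY
YYYYYYYY
YYYYYYYY
YYYYYKKK
YYYYYKKK
YYYYYKKK

Answer: 45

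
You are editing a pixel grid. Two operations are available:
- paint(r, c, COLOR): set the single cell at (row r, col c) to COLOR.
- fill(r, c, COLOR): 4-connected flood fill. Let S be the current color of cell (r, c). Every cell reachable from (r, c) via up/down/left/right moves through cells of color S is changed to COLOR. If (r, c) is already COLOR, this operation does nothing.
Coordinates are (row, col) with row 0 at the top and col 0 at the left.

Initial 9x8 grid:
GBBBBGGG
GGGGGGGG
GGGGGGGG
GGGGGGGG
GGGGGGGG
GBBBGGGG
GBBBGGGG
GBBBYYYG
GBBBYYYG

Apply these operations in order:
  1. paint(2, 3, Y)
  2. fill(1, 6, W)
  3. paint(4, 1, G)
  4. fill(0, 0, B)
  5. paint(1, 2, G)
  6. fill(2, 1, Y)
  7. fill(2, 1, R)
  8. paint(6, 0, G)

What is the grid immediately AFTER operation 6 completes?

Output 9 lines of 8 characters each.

After op 1 paint(2,3,Y):
GBBBBGGG
GGGGGGGG
GGGYGGGG
GGGGGGGG
GGGGGGGG
GBBBGGGG
GBBBGGGG
GBBBYYYG
GBBBYYYG
After op 2 fill(1,6,W) [49 cells changed]:
WBBBBWWW
WWWWWWWW
WWWYWWWW
WWWWWWWW
WWWWWWWW
WBBBWWWW
WBBBWWWW
WBBBYYYW
WBBBYYYW
After op 3 paint(4,1,G):
WBBBBWWW
WWWWWWWW
WWWYWWWW
WWWWWWWW
WGWWWWWW
WBBBWWWW
WBBBWWWW
WBBBYYYW
WBBBYYYW
After op 4 fill(0,0,B) [48 cells changed]:
BBBBBBBB
BBBBBBBB
BBBYBBBB
BBBBBBBB
BGBBBBBB
BBBBBBBB
BBBBBBBB
BBBBYYYB
BBBBYYYB
After op 5 paint(1,2,G):
BBBBBBBB
BBGBBBBB
BBBYBBBB
BBBBBBBB
BGBBBBBB
BBBBBBBB
BBBBBBBB
BBBBYYYB
BBBBYYYB
After op 6 fill(2,1,Y) [63 cells changed]:
YYYYYYYY
YYGYYYYY
YYYYYYYY
YYYYYYYY
YGYYYYYY
YYYYYYYY
YYYYYYYY
YYYYYYYY
YYYYYYYY

Answer: YYYYYYYY
YYGYYYYY
YYYYYYYY
YYYYYYYY
YGYYYYYY
YYYYYYYY
YYYYYYYY
YYYYYYYY
YYYYYYYY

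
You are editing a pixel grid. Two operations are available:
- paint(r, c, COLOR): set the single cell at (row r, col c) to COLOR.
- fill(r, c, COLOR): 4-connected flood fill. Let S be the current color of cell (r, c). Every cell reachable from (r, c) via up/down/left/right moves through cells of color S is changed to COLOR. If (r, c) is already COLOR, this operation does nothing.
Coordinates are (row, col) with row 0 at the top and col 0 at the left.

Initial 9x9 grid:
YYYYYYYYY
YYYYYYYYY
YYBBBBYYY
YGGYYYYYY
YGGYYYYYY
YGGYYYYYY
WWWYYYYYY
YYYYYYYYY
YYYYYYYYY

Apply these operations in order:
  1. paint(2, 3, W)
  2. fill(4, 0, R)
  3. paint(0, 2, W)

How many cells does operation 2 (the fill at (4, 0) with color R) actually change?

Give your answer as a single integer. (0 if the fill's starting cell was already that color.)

After op 1 paint(2,3,W):
YYYYYYYYY
YYYYYYYYY
YYBWBBYYY
YGGYYYYYY
YGGYYYYYY
YGGYYYYYY
WWWYYYYYY
YYYYYYYYY
YYYYYYYYY
After op 2 fill(4,0,R) [68 cells changed]:
RRRRRRRRR
RRRRRRRRR
RRBWBBRRR
RGGRRRRRR
RGGRRRRRR
RGGRRRRRR
WWWRRRRRR
RRRRRRRRR
RRRRRRRRR

Answer: 68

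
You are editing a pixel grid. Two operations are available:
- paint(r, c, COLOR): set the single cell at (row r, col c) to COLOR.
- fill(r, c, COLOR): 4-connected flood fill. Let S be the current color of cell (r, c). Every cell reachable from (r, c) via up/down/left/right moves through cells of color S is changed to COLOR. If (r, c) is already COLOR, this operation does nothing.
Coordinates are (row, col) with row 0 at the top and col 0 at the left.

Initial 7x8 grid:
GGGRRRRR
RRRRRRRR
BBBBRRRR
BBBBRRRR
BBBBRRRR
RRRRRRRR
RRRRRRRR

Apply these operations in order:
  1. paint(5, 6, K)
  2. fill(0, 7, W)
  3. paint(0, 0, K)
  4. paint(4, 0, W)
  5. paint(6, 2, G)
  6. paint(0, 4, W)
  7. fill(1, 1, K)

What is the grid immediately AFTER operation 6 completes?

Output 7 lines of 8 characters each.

Answer: KGGWWWWW
WWWWWWWW
BBBBWWWW
BBBBWWWW
WBBBWWWW
WWWWWWKW
WWGWWWWW

Derivation:
After op 1 paint(5,6,K):
GGGRRRRR
RRRRRRRR
BBBBRRRR
BBBBRRRR
BBBBRRRR
RRRRRRKR
RRRRRRRR
After op 2 fill(0,7,W) [40 cells changed]:
GGGWWWWW
WWWWWWWW
BBBBWWWW
BBBBWWWW
BBBBWWWW
WWWWWWKW
WWWWWWWW
After op 3 paint(0,0,K):
KGGWWWWW
WWWWWWWW
BBBBWWWW
BBBBWWWW
BBBBWWWW
WWWWWWKW
WWWWWWWW
After op 4 paint(4,0,W):
KGGWWWWW
WWWWWWWW
BBBBWWWW
BBBBWWWW
WBBBWWWW
WWWWWWKW
WWWWWWWW
After op 5 paint(6,2,G):
KGGWWWWW
WWWWWWWW
BBBBWWWW
BBBBWWWW
WBBBWWWW
WWWWWWKW
WWGWWWWW
After op 6 paint(0,4,W):
KGGWWWWW
WWWWWWWW
BBBBWWWW
BBBBWWWW
WBBBWWWW
WWWWWWKW
WWGWWWWW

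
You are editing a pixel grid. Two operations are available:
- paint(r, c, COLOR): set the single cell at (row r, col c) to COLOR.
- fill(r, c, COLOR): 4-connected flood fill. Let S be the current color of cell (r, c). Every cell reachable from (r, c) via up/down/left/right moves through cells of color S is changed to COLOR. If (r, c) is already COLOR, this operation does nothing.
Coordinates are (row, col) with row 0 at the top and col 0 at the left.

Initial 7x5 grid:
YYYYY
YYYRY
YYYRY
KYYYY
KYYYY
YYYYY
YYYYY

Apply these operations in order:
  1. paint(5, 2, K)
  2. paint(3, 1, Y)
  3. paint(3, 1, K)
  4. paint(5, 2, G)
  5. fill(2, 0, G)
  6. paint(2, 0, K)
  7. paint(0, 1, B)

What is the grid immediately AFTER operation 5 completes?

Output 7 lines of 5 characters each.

After op 1 paint(5,2,K):
YYYYY
YYYRY
YYYRY
KYYYY
KYYYY
YYKYY
YYYYY
After op 2 paint(3,1,Y):
YYYYY
YYYRY
YYYRY
KYYYY
KYYYY
YYKYY
YYYYY
After op 3 paint(3,1,K):
YYYYY
YYYRY
YYYRY
KKYYY
KYYYY
YYKYY
YYYYY
After op 4 paint(5,2,G):
YYYYY
YYYRY
YYYRY
KKYYY
KYYYY
YYGYY
YYYYY
After op 5 fill(2,0,G) [29 cells changed]:
GGGGG
GGGRG
GGGRG
KKGGG
KGGGG
GGGGG
GGGGG

Answer: GGGGG
GGGRG
GGGRG
KKGGG
KGGGG
GGGGG
GGGGG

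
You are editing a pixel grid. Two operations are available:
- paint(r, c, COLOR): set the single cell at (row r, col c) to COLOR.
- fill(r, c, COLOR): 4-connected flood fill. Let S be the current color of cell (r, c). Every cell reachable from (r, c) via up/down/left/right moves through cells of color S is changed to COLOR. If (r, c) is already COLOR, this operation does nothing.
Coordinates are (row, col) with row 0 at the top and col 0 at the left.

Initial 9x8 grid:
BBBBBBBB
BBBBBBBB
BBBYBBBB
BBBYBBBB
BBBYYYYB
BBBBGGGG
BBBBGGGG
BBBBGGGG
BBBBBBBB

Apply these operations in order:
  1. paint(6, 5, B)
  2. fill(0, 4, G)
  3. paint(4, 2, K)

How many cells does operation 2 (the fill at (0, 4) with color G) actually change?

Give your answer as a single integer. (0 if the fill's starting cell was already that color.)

Answer: 54

Derivation:
After op 1 paint(6,5,B):
BBBBBBBB
BBBBBBBB
BBBYBBBB
BBBYBBBB
BBBYYYYB
BBBBGGGG
BBBBGBGG
BBBBGGGG
BBBBBBBB
After op 2 fill(0,4,G) [54 cells changed]:
GGGGGGGG
GGGGGGGG
GGGYGGGG
GGGYGGGG
GGGYYYYG
GGGGGGGG
GGGGGBGG
GGGGGGGG
GGGGGGGG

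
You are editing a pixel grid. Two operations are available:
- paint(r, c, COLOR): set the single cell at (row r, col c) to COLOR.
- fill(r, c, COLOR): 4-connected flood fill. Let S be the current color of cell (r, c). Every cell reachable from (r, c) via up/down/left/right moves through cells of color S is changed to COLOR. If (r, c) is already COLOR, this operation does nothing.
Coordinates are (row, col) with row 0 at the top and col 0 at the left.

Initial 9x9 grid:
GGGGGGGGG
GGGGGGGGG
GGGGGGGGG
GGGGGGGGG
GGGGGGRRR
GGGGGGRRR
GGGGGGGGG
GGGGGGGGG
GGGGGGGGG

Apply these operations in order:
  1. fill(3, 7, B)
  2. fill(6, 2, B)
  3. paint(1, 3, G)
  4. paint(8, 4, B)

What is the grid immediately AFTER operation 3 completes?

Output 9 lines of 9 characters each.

After op 1 fill(3,7,B) [75 cells changed]:
BBBBBBBBB
BBBBBBBBB
BBBBBBBBB
BBBBBBBBB
BBBBBBRRR
BBBBBBRRR
BBBBBBBBB
BBBBBBBBB
BBBBBBBBB
After op 2 fill(6,2,B) [0 cells changed]:
BBBBBBBBB
BBBBBBBBB
BBBBBBBBB
BBBBBBBBB
BBBBBBRRR
BBBBBBRRR
BBBBBBBBB
BBBBBBBBB
BBBBBBBBB
After op 3 paint(1,3,G):
BBBBBBBBB
BBBGBBBBB
BBBBBBBBB
BBBBBBBBB
BBBBBBRRR
BBBBBBRRR
BBBBBBBBB
BBBBBBBBB
BBBBBBBBB

Answer: BBBBBBBBB
BBBGBBBBB
BBBBBBBBB
BBBBBBBBB
BBBBBBRRR
BBBBBBRRR
BBBBBBBBB
BBBBBBBBB
BBBBBBBBB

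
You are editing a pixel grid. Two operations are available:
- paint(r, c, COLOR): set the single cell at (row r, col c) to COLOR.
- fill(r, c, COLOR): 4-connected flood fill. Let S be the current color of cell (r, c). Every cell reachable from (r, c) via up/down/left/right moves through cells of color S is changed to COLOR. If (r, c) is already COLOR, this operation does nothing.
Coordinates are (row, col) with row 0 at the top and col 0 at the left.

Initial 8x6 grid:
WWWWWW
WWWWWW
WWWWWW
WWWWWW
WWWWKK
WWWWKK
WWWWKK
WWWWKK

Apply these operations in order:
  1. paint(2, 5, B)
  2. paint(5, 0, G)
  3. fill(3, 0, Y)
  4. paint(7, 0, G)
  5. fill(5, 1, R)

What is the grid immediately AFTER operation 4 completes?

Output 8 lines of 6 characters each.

After op 1 paint(2,5,B):
WWWWWW
WWWWWW
WWWWWB
WWWWWW
WWWWKK
WWWWKK
WWWWKK
WWWWKK
After op 2 paint(5,0,G):
WWWWWW
WWWWWW
WWWWWB
WWWWWW
WWWWKK
GWWWKK
WWWWKK
WWWWKK
After op 3 fill(3,0,Y) [38 cells changed]:
YYYYYY
YYYYYY
YYYYYB
YYYYYY
YYYYKK
GYYYKK
YYYYKK
YYYYKK
After op 4 paint(7,0,G):
YYYYYY
YYYYYY
YYYYYB
YYYYYY
YYYYKK
GYYYKK
YYYYKK
GYYYKK

Answer: YYYYYY
YYYYYY
YYYYYB
YYYYYY
YYYYKK
GYYYKK
YYYYKK
GYYYKK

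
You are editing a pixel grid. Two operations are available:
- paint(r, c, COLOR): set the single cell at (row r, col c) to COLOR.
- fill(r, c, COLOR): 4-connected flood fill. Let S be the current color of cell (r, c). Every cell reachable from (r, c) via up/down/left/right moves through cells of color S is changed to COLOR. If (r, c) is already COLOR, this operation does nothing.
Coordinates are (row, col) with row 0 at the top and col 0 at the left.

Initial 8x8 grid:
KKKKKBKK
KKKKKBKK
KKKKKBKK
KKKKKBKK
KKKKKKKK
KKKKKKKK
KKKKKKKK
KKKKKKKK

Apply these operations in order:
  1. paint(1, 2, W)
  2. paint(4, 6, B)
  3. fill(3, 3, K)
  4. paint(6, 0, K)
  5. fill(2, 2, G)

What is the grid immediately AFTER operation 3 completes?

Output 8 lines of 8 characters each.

Answer: KKKKKBKK
KKWKKBKK
KKKKKBKK
KKKKKBKK
KKKKKKBK
KKKKKKKK
KKKKKKKK
KKKKKKKK

Derivation:
After op 1 paint(1,2,W):
KKKKKBKK
KKWKKBKK
KKKKKBKK
KKKKKBKK
KKKKKKKK
KKKKKKKK
KKKKKKKK
KKKKKKKK
After op 2 paint(4,6,B):
KKKKKBKK
KKWKKBKK
KKKKKBKK
KKKKKBKK
KKKKKKBK
KKKKKKKK
KKKKKKKK
KKKKKKKK
After op 3 fill(3,3,K) [0 cells changed]:
KKKKKBKK
KKWKKBKK
KKKKKBKK
KKKKKBKK
KKKKKKBK
KKKKKKKK
KKKKKKKK
KKKKKKKK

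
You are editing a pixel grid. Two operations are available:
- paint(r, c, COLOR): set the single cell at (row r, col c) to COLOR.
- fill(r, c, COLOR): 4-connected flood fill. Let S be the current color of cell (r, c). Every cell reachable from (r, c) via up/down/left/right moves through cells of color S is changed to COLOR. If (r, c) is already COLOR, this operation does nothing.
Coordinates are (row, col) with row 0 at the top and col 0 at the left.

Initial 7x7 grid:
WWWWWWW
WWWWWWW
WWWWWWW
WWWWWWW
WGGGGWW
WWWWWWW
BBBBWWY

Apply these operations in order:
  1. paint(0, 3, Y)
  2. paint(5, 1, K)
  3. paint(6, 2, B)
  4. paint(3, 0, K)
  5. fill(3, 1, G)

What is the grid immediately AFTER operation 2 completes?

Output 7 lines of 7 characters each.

After op 1 paint(0,3,Y):
WWWYWWW
WWWWWWW
WWWWWWW
WWWWWWW
WGGGGWW
WWWWWWW
BBBBWWY
After op 2 paint(5,1,K):
WWWYWWW
WWWWWWW
WWWWWWW
WWWWWWW
WGGGGWW
WKWWWWW
BBBBWWY

Answer: WWWYWWW
WWWWWWW
WWWWWWW
WWWWWWW
WGGGGWW
WKWWWWW
BBBBWWY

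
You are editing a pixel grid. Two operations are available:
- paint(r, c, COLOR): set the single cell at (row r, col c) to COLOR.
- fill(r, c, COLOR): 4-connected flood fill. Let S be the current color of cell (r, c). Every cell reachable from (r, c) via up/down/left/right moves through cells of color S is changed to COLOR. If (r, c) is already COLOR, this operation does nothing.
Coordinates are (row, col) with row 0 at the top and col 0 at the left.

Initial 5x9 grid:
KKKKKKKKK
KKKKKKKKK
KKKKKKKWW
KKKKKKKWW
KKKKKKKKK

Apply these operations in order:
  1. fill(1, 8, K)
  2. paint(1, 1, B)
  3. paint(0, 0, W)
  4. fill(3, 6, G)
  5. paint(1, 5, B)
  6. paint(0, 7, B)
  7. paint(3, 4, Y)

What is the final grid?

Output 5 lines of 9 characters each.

After op 1 fill(1,8,K) [0 cells changed]:
KKKKKKKKK
KKKKKKKKK
KKKKKKKWW
KKKKKKKWW
KKKKKKKKK
After op 2 paint(1,1,B):
KKKKKKKKK
KBKKKKKKK
KKKKKKKWW
KKKKKKKWW
KKKKKKKKK
After op 3 paint(0,0,W):
WKKKKKKKK
KBKKKKKKK
KKKKKKKWW
KKKKKKKWW
KKKKKKKKK
After op 4 fill(3,6,G) [39 cells changed]:
WGGGGGGGG
GBGGGGGGG
GGGGGGGWW
GGGGGGGWW
GGGGGGGGG
After op 5 paint(1,5,B):
WGGGGGGGG
GBGGGBGGG
GGGGGGGWW
GGGGGGGWW
GGGGGGGGG
After op 6 paint(0,7,B):
WGGGGGGBG
GBGGGBGGG
GGGGGGGWW
GGGGGGGWW
GGGGGGGGG
After op 7 paint(3,4,Y):
WGGGGGGBG
GBGGGBGGG
GGGGGGGWW
GGGGYGGWW
GGGGGGGGG

Answer: WGGGGGGBG
GBGGGBGGG
GGGGGGGWW
GGGGYGGWW
GGGGGGGGG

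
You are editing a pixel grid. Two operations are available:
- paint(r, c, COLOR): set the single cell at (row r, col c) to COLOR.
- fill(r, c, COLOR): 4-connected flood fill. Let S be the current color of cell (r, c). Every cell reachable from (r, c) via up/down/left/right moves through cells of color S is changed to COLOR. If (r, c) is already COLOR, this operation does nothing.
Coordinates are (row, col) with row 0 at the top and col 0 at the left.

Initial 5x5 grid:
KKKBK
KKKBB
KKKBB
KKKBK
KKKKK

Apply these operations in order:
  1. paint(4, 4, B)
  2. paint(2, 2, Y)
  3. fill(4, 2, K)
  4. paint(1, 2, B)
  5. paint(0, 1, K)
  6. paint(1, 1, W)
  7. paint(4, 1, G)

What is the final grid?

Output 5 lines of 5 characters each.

Answer: KKKBK
KWBBB
KKYBB
KKKBK
KGKKB

Derivation:
After op 1 paint(4,4,B):
KKKBK
KKKBB
KKKBB
KKKBK
KKKKB
After op 2 paint(2,2,Y):
KKKBK
KKKBB
KKYBB
KKKBK
KKKKB
After op 3 fill(4,2,K) [0 cells changed]:
KKKBK
KKKBB
KKYBB
KKKBK
KKKKB
After op 4 paint(1,2,B):
KKKBK
KKBBB
KKYBB
KKKBK
KKKKB
After op 5 paint(0,1,K):
KKKBK
KKBBB
KKYBB
KKKBK
KKKKB
After op 6 paint(1,1,W):
KKKBK
KWBBB
KKYBB
KKKBK
KKKKB
After op 7 paint(4,1,G):
KKKBK
KWBBB
KKYBB
KKKBK
KGKKB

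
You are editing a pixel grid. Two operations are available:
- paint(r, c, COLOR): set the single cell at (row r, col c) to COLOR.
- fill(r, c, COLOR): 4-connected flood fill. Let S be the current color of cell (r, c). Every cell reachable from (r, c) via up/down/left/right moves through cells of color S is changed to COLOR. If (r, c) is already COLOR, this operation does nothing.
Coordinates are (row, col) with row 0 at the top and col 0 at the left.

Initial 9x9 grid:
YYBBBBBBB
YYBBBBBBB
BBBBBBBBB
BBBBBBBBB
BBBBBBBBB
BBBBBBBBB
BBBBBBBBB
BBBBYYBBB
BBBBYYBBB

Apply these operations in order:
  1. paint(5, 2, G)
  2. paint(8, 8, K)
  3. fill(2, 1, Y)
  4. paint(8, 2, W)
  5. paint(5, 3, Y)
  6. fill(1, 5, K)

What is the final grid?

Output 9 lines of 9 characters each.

Answer: KKKKKKKKK
KKKKKKKKK
KKKKKKKKK
KKKKKKKKK
KKKKKKKKK
KKGKKKKKK
KKKKKKKKK
KKKKKKKKK
KKWKKKKKK

Derivation:
After op 1 paint(5,2,G):
YYBBBBBBB
YYBBBBBBB
BBBBBBBBB
BBBBBBBBB
BBBBBBBBB
BBGBBBBBB
BBBBBBBBB
BBBBYYBBB
BBBBYYBBB
After op 2 paint(8,8,K):
YYBBBBBBB
YYBBBBBBB
BBBBBBBBB
BBBBBBBBB
BBBBBBBBB
BBGBBBBBB
BBBBBBBBB
BBBBYYBBB
BBBBYYBBK
After op 3 fill(2,1,Y) [71 cells changed]:
YYYYYYYYY
YYYYYYYYY
YYYYYYYYY
YYYYYYYYY
YYYYYYYYY
YYGYYYYYY
YYYYYYYYY
YYYYYYYYY
YYYYYYYYK
After op 4 paint(8,2,W):
YYYYYYYYY
YYYYYYYYY
YYYYYYYYY
YYYYYYYYY
YYYYYYYYY
YYGYYYYYY
YYYYYYYYY
YYYYYYYYY
YYWYYYYYK
After op 5 paint(5,3,Y):
YYYYYYYYY
YYYYYYYYY
YYYYYYYYY
YYYYYYYYY
YYYYYYYYY
YYGYYYYYY
YYYYYYYYY
YYYYYYYYY
YYWYYYYYK
After op 6 fill(1,5,K) [78 cells changed]:
KKKKKKKKK
KKKKKKKKK
KKKKKKKKK
KKKKKKKKK
KKKKKKKKK
KKGKKKKKK
KKKKKKKKK
KKKKKKKKK
KKWKKKKKK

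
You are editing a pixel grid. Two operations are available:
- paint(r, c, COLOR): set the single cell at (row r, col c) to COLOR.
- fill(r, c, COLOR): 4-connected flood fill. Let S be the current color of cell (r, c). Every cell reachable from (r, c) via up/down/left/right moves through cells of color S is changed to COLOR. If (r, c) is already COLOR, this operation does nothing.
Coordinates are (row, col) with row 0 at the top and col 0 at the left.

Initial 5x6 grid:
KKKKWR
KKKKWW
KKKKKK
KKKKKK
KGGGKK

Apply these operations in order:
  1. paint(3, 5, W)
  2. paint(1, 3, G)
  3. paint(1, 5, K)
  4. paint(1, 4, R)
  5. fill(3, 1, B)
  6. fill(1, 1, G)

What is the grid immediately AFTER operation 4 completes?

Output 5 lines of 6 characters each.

After op 1 paint(3,5,W):
KKKKWR
KKKKWW
KKKKKK
KKKKKW
KGGGKK
After op 2 paint(1,3,G):
KKKKWR
KKKGWW
KKKKKK
KKKKKW
KGGGKK
After op 3 paint(1,5,K):
KKKKWR
KKKGWK
KKKKKK
KKKKKW
KGGGKK
After op 4 paint(1,4,R):
KKKKWR
KKKGRK
KKKKKK
KKKKKW
KGGGKK

Answer: KKKKWR
KKKGRK
KKKKKK
KKKKKW
KGGGKK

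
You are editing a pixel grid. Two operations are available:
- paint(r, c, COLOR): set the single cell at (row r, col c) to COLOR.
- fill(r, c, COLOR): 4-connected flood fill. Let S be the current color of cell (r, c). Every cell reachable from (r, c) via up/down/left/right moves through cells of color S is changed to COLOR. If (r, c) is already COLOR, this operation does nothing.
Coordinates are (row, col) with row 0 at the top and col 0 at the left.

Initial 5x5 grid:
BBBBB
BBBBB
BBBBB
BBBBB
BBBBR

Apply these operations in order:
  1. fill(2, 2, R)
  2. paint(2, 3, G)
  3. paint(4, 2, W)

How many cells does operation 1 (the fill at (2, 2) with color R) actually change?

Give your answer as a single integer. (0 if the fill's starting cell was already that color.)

After op 1 fill(2,2,R) [24 cells changed]:
RRRRR
RRRRR
RRRRR
RRRRR
RRRRR

Answer: 24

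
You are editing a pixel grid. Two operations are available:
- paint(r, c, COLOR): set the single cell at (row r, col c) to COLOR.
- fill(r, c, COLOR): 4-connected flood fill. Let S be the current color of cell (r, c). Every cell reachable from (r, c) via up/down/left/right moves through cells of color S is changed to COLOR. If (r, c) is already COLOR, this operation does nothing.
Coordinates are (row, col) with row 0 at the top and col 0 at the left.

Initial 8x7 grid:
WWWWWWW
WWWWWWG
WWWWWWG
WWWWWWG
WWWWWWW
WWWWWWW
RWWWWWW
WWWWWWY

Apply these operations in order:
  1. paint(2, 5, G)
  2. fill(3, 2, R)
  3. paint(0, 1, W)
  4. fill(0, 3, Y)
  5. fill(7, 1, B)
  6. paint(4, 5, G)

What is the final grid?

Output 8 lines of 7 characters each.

Answer: BWBBBBB
BBBBBBG
BBBBBGG
BBBBBBG
BBBBBGB
BBBBBBB
BBBBBBB
BBBBBBB

Derivation:
After op 1 paint(2,5,G):
WWWWWWW
WWWWWWG
WWWWWGG
WWWWWWG
WWWWWWW
WWWWWWW
RWWWWWW
WWWWWWY
After op 2 fill(3,2,R) [50 cells changed]:
RRRRRRR
RRRRRRG
RRRRRGG
RRRRRRG
RRRRRRR
RRRRRRR
RRRRRRR
RRRRRRY
After op 3 paint(0,1,W):
RWRRRRR
RRRRRRG
RRRRRGG
RRRRRRG
RRRRRRR
RRRRRRR
RRRRRRR
RRRRRRY
After op 4 fill(0,3,Y) [50 cells changed]:
YWYYYYY
YYYYYYG
YYYYYGG
YYYYYYG
YYYYYYY
YYYYYYY
YYYYYYY
YYYYYYY
After op 5 fill(7,1,B) [51 cells changed]:
BWBBBBB
BBBBBBG
BBBBBGG
BBBBBBG
BBBBBBB
BBBBBBB
BBBBBBB
BBBBBBB
After op 6 paint(4,5,G):
BWBBBBB
BBBBBBG
BBBBBGG
BBBBBBG
BBBBBGB
BBBBBBB
BBBBBBB
BBBBBBB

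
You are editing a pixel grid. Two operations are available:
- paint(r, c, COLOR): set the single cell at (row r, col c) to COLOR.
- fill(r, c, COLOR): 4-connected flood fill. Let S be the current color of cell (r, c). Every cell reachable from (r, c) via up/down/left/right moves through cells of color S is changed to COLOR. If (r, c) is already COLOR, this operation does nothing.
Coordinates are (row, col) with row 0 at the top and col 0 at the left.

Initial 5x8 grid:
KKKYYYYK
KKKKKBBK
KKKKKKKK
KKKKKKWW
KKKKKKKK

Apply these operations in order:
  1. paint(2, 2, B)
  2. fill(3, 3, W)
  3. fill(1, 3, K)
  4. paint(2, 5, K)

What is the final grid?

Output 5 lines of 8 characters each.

After op 1 paint(2,2,B):
KKKYYYYK
KKKKKBBK
KKBKKKKK
KKKKKKWW
KKKKKKKK
After op 2 fill(3,3,W) [31 cells changed]:
WWWYYYYW
WWWWWBBW
WWBWWWWW
WWWWWWWW
WWWWWWWW
After op 3 fill(1,3,K) [33 cells changed]:
KKKYYYYK
KKKKKBBK
KKBKKKKK
KKKKKKKK
KKKKKKKK
After op 4 paint(2,5,K):
KKKYYYYK
KKKKKBBK
KKBKKKKK
KKKKKKKK
KKKKKKKK

Answer: KKKYYYYK
KKKKKBBK
KKBKKKKK
KKKKKKKK
KKKKKKKK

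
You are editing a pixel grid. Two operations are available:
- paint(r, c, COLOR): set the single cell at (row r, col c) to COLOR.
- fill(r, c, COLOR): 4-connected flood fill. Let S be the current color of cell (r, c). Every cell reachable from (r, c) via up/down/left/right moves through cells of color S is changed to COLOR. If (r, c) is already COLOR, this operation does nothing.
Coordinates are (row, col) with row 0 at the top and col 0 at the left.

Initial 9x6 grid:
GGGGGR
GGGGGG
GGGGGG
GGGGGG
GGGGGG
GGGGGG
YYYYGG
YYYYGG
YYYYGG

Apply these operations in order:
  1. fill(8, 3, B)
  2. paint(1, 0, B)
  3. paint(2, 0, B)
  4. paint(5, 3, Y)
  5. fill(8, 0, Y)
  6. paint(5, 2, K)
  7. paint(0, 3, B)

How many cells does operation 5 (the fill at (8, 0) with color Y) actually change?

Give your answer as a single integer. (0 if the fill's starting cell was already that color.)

After op 1 fill(8,3,B) [12 cells changed]:
GGGGGR
GGGGGG
GGGGGG
GGGGGG
GGGGGG
GGGGGG
BBBBGG
BBBBGG
BBBBGG
After op 2 paint(1,0,B):
GGGGGR
BGGGGG
GGGGGG
GGGGGG
GGGGGG
GGGGGG
BBBBGG
BBBBGG
BBBBGG
After op 3 paint(2,0,B):
GGGGGR
BGGGGG
BGGGGG
GGGGGG
GGGGGG
GGGGGG
BBBBGG
BBBBGG
BBBBGG
After op 4 paint(5,3,Y):
GGGGGR
BGGGGG
BGGGGG
GGGGGG
GGGGGG
GGGYGG
BBBBGG
BBBBGG
BBBBGG
After op 5 fill(8,0,Y) [12 cells changed]:
GGGGGR
BGGGGG
BGGGGG
GGGGGG
GGGGGG
GGGYGG
YYYYGG
YYYYGG
YYYYGG

Answer: 12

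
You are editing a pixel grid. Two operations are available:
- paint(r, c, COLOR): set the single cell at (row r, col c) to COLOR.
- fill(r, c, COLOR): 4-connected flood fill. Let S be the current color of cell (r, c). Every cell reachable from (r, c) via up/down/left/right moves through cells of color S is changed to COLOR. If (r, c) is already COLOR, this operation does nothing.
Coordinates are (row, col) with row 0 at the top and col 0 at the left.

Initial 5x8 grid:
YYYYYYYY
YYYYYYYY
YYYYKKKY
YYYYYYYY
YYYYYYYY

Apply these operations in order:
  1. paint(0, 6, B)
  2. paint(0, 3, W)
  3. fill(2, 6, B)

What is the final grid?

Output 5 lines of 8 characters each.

After op 1 paint(0,6,B):
YYYYYYBY
YYYYYYYY
YYYYKKKY
YYYYYYYY
YYYYYYYY
After op 2 paint(0,3,W):
YYYWYYBY
YYYYYYYY
YYYYKKKY
YYYYYYYY
YYYYYYYY
After op 3 fill(2,6,B) [3 cells changed]:
YYYWYYBY
YYYYYYYY
YYYYBBBY
YYYYYYYY
YYYYYYYY

Answer: YYYWYYBY
YYYYYYYY
YYYYBBBY
YYYYYYYY
YYYYYYYY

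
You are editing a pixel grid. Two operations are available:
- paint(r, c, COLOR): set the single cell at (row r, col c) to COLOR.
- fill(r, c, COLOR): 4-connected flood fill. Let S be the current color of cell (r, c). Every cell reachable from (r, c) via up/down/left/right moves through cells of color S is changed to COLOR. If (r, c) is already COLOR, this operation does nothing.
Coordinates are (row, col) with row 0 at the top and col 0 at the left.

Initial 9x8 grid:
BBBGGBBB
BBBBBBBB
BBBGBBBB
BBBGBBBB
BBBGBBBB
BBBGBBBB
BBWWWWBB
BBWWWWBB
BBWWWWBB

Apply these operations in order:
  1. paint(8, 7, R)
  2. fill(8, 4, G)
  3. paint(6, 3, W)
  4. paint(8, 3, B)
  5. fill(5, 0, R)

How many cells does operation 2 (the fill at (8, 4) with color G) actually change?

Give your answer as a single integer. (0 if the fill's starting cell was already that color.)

Answer: 12

Derivation:
After op 1 paint(8,7,R):
BBBGGBBB
BBBBBBBB
BBBGBBBB
BBBGBBBB
BBBGBBBB
BBBGBBBB
BBWWWWBB
BBWWWWBB
BBWWWWBR
After op 2 fill(8,4,G) [12 cells changed]:
BBBGGBBB
BBBBBBBB
BBBGBBBB
BBBGBBBB
BBBGBBBB
BBBGBBBB
BBGGGGBB
BBGGGGBB
BBGGGGBR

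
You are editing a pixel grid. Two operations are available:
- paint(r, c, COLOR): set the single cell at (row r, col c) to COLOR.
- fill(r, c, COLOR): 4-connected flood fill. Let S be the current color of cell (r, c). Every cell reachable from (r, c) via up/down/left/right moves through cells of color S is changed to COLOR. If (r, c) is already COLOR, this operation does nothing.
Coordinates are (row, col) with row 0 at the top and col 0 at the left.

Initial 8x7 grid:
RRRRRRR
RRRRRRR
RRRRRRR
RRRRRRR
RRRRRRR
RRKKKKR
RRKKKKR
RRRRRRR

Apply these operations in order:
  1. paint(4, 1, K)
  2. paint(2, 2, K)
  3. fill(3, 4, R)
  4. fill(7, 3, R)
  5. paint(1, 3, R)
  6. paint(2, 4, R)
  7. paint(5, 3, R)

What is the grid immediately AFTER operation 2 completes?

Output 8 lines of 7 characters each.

Answer: RRRRRRR
RRRRRRR
RRKRRRR
RRRRRRR
RKRRRRR
RRKKKKR
RRKKKKR
RRRRRRR

Derivation:
After op 1 paint(4,1,K):
RRRRRRR
RRRRRRR
RRRRRRR
RRRRRRR
RKRRRRR
RRKKKKR
RRKKKKR
RRRRRRR
After op 2 paint(2,2,K):
RRRRRRR
RRRRRRR
RRKRRRR
RRRRRRR
RKRRRRR
RRKKKKR
RRKKKKR
RRRRRRR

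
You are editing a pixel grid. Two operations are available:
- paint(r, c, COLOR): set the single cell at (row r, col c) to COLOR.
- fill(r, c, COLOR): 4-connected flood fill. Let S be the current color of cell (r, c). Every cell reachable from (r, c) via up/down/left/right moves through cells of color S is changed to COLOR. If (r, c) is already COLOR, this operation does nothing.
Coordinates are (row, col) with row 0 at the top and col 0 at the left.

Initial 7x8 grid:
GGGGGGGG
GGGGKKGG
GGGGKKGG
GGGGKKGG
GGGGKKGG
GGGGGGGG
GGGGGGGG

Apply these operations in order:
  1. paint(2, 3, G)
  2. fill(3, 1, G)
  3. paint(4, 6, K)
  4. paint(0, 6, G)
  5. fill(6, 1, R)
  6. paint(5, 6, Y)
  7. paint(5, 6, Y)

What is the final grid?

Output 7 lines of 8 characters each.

After op 1 paint(2,3,G):
GGGGGGGG
GGGGKKGG
GGGGKKGG
GGGGKKGG
GGGGKKGG
GGGGGGGG
GGGGGGGG
After op 2 fill(3,1,G) [0 cells changed]:
GGGGGGGG
GGGGKKGG
GGGGKKGG
GGGGKKGG
GGGGKKGG
GGGGGGGG
GGGGGGGG
After op 3 paint(4,6,K):
GGGGGGGG
GGGGKKGG
GGGGKKGG
GGGGKKGG
GGGGKKKG
GGGGGGGG
GGGGGGGG
After op 4 paint(0,6,G):
GGGGGGGG
GGGGKKGG
GGGGKKGG
GGGGKKGG
GGGGKKKG
GGGGGGGG
GGGGGGGG
After op 5 fill(6,1,R) [47 cells changed]:
RRRRRRRR
RRRRKKRR
RRRRKKRR
RRRRKKRR
RRRRKKKR
RRRRRRRR
RRRRRRRR
After op 6 paint(5,6,Y):
RRRRRRRR
RRRRKKRR
RRRRKKRR
RRRRKKRR
RRRRKKKR
RRRRRRYR
RRRRRRRR
After op 7 paint(5,6,Y):
RRRRRRRR
RRRRKKRR
RRRRKKRR
RRRRKKRR
RRRRKKKR
RRRRRRYR
RRRRRRRR

Answer: RRRRRRRR
RRRRKKRR
RRRRKKRR
RRRRKKRR
RRRRKKKR
RRRRRRYR
RRRRRRRR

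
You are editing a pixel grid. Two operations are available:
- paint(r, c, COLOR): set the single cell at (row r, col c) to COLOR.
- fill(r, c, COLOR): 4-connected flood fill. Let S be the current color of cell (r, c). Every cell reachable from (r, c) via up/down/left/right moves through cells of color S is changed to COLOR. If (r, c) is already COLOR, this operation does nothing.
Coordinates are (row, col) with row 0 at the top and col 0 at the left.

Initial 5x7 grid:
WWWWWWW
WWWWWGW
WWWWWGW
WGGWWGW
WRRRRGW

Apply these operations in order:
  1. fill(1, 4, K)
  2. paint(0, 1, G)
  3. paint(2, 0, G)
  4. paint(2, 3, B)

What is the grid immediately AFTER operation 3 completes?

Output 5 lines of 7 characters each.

Answer: KGKKKKK
KKKKKGK
GKKKKGK
KGGKKGK
KRRRRGK

Derivation:
After op 1 fill(1,4,K) [25 cells changed]:
KKKKKKK
KKKKKGK
KKKKKGK
KGGKKGK
KRRRRGK
After op 2 paint(0,1,G):
KGKKKKK
KKKKKGK
KKKKKGK
KGGKKGK
KRRRRGK
After op 3 paint(2,0,G):
KGKKKKK
KKKKKGK
GKKKKGK
KGGKKGK
KRRRRGK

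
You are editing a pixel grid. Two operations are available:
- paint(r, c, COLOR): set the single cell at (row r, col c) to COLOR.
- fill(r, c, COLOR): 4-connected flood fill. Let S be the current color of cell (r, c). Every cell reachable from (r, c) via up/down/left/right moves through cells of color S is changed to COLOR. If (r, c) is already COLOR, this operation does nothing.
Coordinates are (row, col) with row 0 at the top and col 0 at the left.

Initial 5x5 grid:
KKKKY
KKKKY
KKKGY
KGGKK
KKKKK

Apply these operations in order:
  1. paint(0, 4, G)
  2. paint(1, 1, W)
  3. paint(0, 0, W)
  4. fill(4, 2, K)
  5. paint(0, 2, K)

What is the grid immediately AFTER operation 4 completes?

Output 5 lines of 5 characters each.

Answer: WKKKG
KWKKY
KKKGY
KGGKK
KKKKK

Derivation:
After op 1 paint(0,4,G):
KKKKG
KKKKY
KKKGY
KGGKK
KKKKK
After op 2 paint(1,1,W):
KKKKG
KWKKY
KKKGY
KGGKK
KKKKK
After op 3 paint(0,0,W):
WKKKG
KWKKY
KKKGY
KGGKK
KKKKK
After op 4 fill(4,2,K) [0 cells changed]:
WKKKG
KWKKY
KKKGY
KGGKK
KKKKK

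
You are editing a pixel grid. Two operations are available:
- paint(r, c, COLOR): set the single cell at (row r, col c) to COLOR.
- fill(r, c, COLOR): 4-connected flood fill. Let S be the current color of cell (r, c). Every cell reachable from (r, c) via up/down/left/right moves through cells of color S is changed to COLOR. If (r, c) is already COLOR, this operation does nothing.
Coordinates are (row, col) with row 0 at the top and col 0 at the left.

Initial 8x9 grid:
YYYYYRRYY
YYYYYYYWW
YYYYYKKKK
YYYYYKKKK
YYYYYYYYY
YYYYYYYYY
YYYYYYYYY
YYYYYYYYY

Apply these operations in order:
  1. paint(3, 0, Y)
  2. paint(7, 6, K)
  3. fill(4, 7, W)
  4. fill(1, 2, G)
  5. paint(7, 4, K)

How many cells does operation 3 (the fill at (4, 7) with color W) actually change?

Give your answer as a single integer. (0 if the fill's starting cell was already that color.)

After op 1 paint(3,0,Y):
YYYYYRRYY
YYYYYYYWW
YYYYYKKKK
YYYYYKKKK
YYYYYYYYY
YYYYYYYYY
YYYYYYYYY
YYYYYYYYY
After op 2 paint(7,6,K):
YYYYYRRYY
YYYYYYYWW
YYYYYKKKK
YYYYYKKKK
YYYYYYYYY
YYYYYYYYY
YYYYYYYYY
YYYYYYKYY
After op 3 fill(4,7,W) [57 cells changed]:
WWWWWRRYY
WWWWWWWWW
WWWWWKKKK
WWWWWKKKK
WWWWWWWWW
WWWWWWWWW
WWWWWWWWW
WWWWWWKWW

Answer: 57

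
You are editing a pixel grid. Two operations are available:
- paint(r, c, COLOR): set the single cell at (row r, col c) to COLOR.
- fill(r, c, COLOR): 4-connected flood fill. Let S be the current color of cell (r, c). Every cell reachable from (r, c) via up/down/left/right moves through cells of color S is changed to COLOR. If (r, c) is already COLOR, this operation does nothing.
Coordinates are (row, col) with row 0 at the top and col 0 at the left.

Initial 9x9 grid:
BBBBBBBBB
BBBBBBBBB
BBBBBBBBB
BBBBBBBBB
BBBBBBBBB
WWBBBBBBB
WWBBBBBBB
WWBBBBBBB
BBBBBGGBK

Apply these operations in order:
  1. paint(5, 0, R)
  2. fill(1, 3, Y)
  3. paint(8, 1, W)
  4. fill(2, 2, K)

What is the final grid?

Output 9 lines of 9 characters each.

Answer: KKKKKKKKK
KKKKKKKKK
KKKKKKKKK
KKKKKKKKK
KKKKKKKKK
RWKKKKKKK
WWKKKKKKK
WWKKKKKKK
YWKKKGGKK

Derivation:
After op 1 paint(5,0,R):
BBBBBBBBB
BBBBBBBBB
BBBBBBBBB
BBBBBBBBB
BBBBBBBBB
RWBBBBBBB
WWBBBBBBB
WWBBBBBBB
BBBBBGGBK
After op 2 fill(1,3,Y) [72 cells changed]:
YYYYYYYYY
YYYYYYYYY
YYYYYYYYY
YYYYYYYYY
YYYYYYYYY
RWYYYYYYY
WWYYYYYYY
WWYYYYYYY
YYYYYGGYK
After op 3 paint(8,1,W):
YYYYYYYYY
YYYYYYYYY
YYYYYYYYY
YYYYYYYYY
YYYYYYYYY
RWYYYYYYY
WWYYYYYYY
WWYYYYYYY
YWYYYGGYK
After op 4 fill(2,2,K) [70 cells changed]:
KKKKKKKKK
KKKKKKKKK
KKKKKKKKK
KKKKKKKKK
KKKKKKKKK
RWKKKKKKK
WWKKKKKKK
WWKKKKKKK
YWKKKGGKK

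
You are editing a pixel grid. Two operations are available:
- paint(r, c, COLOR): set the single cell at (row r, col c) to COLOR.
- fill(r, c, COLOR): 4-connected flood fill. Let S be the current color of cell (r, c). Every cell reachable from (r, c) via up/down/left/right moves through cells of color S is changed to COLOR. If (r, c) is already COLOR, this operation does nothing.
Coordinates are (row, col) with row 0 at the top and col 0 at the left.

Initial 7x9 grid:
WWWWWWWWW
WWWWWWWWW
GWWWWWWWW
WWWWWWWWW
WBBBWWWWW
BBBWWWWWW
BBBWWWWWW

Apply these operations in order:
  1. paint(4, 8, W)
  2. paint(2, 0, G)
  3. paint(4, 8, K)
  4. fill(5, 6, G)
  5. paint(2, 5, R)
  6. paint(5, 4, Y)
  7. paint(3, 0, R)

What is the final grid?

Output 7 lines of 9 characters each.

After op 1 paint(4,8,W):
WWWWWWWWW
WWWWWWWWW
GWWWWWWWW
WWWWWWWWW
WBBBWWWWW
BBBWWWWWW
BBBWWWWWW
After op 2 paint(2,0,G):
WWWWWWWWW
WWWWWWWWW
GWWWWWWWW
WWWWWWWWW
WBBBWWWWW
BBBWWWWWW
BBBWWWWWW
After op 3 paint(4,8,K):
WWWWWWWWW
WWWWWWWWW
GWWWWWWWW
WWWWWWWWW
WBBBWWWWK
BBBWWWWWW
BBBWWWWWW
After op 4 fill(5,6,G) [52 cells changed]:
GGGGGGGGG
GGGGGGGGG
GGGGGGGGG
GGGGGGGGG
GBBBGGGGK
BBBGGGGGG
BBBGGGGGG
After op 5 paint(2,5,R):
GGGGGGGGG
GGGGGGGGG
GGGGGRGGG
GGGGGGGGG
GBBBGGGGK
BBBGGGGGG
BBBGGGGGG
After op 6 paint(5,4,Y):
GGGGGGGGG
GGGGGGGGG
GGGGGRGGG
GGGGGGGGG
GBBBGGGGK
BBBGYGGGG
BBBGGGGGG
After op 7 paint(3,0,R):
GGGGGGGGG
GGGGGGGGG
GGGGGRGGG
RGGGGGGGG
GBBBGGGGK
BBBGYGGGG
BBBGGGGGG

Answer: GGGGGGGGG
GGGGGGGGG
GGGGGRGGG
RGGGGGGGG
GBBBGGGGK
BBBGYGGGG
BBBGGGGGG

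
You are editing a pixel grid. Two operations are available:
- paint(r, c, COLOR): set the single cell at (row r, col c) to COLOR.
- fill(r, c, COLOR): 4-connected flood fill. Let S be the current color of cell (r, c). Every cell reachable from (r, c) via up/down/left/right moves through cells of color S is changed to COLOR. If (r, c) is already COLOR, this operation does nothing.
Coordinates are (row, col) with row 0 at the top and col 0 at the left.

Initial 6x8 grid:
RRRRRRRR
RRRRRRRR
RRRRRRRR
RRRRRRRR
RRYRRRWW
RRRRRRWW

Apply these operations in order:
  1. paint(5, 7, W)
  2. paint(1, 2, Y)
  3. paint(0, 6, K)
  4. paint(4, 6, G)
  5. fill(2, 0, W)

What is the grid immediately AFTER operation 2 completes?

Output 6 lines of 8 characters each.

After op 1 paint(5,7,W):
RRRRRRRR
RRRRRRRR
RRRRRRRR
RRRRRRRR
RRYRRRWW
RRRRRRWW
After op 2 paint(1,2,Y):
RRRRRRRR
RRYRRRRR
RRRRRRRR
RRRRRRRR
RRYRRRWW
RRRRRRWW

Answer: RRRRRRRR
RRYRRRRR
RRRRRRRR
RRRRRRRR
RRYRRRWW
RRRRRRWW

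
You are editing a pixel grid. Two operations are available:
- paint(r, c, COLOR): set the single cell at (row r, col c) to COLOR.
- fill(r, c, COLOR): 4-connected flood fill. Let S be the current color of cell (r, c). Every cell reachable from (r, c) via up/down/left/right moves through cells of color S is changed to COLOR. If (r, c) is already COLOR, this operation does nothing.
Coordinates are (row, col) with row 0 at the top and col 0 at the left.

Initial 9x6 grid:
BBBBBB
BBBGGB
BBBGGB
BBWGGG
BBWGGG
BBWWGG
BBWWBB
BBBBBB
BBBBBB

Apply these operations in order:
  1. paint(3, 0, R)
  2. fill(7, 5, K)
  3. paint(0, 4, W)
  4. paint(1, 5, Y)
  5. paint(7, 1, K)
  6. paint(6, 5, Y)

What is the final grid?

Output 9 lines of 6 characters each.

After op 1 paint(3,0,R):
BBBBBB
BBBGGB
BBBGGB
RBWGGG
BBWGGG
BBWWGG
BBWWBB
BBBBBB
BBBBBB
After op 2 fill(7,5,K) [35 cells changed]:
KKKKKK
KKKGGK
KKKGGK
RKWGGG
KKWGGG
KKWWGG
KKWWKK
KKKKKK
KKKKKK
After op 3 paint(0,4,W):
KKKKWK
KKKGGK
KKKGGK
RKWGGG
KKWGGG
KKWWGG
KKWWKK
KKKKKK
KKKKKK
After op 4 paint(1,5,Y):
KKKKWK
KKKGGY
KKKGGK
RKWGGG
KKWGGG
KKWWGG
KKWWKK
KKKKKK
KKKKKK
After op 5 paint(7,1,K):
KKKKWK
KKKGGY
KKKGGK
RKWGGG
KKWGGG
KKWWGG
KKWWKK
KKKKKK
KKKKKK
After op 6 paint(6,5,Y):
KKKKWK
KKKGGY
KKKGGK
RKWGGG
KKWGGG
KKWWGG
KKWWKY
KKKKKK
KKKKKK

Answer: KKKKWK
KKKGGY
KKKGGK
RKWGGG
KKWGGG
KKWWGG
KKWWKY
KKKKKK
KKKKKK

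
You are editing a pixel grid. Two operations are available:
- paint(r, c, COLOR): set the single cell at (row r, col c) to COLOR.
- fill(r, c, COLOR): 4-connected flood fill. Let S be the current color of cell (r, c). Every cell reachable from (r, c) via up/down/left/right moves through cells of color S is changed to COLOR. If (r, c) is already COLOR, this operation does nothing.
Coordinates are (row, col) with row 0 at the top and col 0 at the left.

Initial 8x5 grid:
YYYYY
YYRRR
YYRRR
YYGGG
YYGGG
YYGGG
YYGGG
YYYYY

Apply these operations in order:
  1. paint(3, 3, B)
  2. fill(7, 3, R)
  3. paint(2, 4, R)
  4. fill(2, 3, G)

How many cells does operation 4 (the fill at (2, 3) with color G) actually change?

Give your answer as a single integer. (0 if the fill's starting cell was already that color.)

After op 1 paint(3,3,B):
YYYYY
YYRRR
YYRRR
YYGBG
YYGGG
YYGGG
YYGGG
YYYYY
After op 2 fill(7,3,R) [22 cells changed]:
RRRRR
RRRRR
RRRRR
RRGBG
RRGGG
RRGGG
RRGGG
RRRRR
After op 3 paint(2,4,R):
RRRRR
RRRRR
RRRRR
RRGBG
RRGGG
RRGGG
RRGGG
RRRRR
After op 4 fill(2,3,G) [28 cells changed]:
GGGGG
GGGGG
GGGGG
GGGBG
GGGGG
GGGGG
GGGGG
GGGGG

Answer: 28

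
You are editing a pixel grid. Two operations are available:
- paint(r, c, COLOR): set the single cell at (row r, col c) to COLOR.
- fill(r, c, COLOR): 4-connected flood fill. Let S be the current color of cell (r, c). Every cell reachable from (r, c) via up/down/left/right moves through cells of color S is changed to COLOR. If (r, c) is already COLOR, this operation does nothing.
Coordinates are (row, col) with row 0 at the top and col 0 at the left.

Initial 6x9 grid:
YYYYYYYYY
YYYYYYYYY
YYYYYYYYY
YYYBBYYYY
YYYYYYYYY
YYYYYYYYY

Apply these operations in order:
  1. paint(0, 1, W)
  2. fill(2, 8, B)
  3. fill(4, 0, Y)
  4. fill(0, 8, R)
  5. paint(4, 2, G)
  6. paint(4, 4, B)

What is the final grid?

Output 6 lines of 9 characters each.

Answer: RWRRRRRRR
RRRRRRRRR
RRRRRRRRR
RRRRRRRRR
RRGRBRRRR
RRRRRRRRR

Derivation:
After op 1 paint(0,1,W):
YWYYYYYYY
YYYYYYYYY
YYYYYYYYY
YYYBBYYYY
YYYYYYYYY
YYYYYYYYY
After op 2 fill(2,8,B) [51 cells changed]:
BWBBBBBBB
BBBBBBBBB
BBBBBBBBB
BBBBBBBBB
BBBBBBBBB
BBBBBBBBB
After op 3 fill(4,0,Y) [53 cells changed]:
YWYYYYYYY
YYYYYYYYY
YYYYYYYYY
YYYYYYYYY
YYYYYYYYY
YYYYYYYYY
After op 4 fill(0,8,R) [53 cells changed]:
RWRRRRRRR
RRRRRRRRR
RRRRRRRRR
RRRRRRRRR
RRRRRRRRR
RRRRRRRRR
After op 5 paint(4,2,G):
RWRRRRRRR
RRRRRRRRR
RRRRRRRRR
RRRRRRRRR
RRGRRRRRR
RRRRRRRRR
After op 6 paint(4,4,B):
RWRRRRRRR
RRRRRRRRR
RRRRRRRRR
RRRRRRRRR
RRGRBRRRR
RRRRRRRRR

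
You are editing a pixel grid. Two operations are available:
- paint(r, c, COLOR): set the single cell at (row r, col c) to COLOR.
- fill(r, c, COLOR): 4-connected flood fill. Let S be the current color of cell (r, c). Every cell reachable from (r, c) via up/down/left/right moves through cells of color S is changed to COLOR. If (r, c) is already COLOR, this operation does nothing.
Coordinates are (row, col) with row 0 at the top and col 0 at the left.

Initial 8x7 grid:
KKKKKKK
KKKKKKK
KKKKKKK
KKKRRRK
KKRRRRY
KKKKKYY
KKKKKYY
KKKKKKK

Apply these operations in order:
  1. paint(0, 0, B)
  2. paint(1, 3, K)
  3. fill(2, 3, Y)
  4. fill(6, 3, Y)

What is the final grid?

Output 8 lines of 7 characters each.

After op 1 paint(0,0,B):
BKKKKKK
KKKKKKK
KKKKKKK
KKKRRRK
KKRRRRY
KKKKKYY
KKKKKYY
KKKKKKK
After op 2 paint(1,3,K):
BKKKKKK
KKKKKKK
KKKKKKK
KKKRRRK
KKRRRRY
KKKKKYY
KKKKKYY
KKKKKKK
After op 3 fill(2,3,Y) [43 cells changed]:
BYYYYYY
YYYYYYY
YYYYYYY
YYYRRRY
YYRRRRY
YYYYYYY
YYYYYYY
YYYYYYY
After op 4 fill(6,3,Y) [0 cells changed]:
BYYYYYY
YYYYYYY
YYYYYYY
YYYRRRY
YYRRRRY
YYYYYYY
YYYYYYY
YYYYYYY

Answer: BYYYYYY
YYYYYYY
YYYYYYY
YYYRRRY
YYRRRRY
YYYYYYY
YYYYYYY
YYYYYYY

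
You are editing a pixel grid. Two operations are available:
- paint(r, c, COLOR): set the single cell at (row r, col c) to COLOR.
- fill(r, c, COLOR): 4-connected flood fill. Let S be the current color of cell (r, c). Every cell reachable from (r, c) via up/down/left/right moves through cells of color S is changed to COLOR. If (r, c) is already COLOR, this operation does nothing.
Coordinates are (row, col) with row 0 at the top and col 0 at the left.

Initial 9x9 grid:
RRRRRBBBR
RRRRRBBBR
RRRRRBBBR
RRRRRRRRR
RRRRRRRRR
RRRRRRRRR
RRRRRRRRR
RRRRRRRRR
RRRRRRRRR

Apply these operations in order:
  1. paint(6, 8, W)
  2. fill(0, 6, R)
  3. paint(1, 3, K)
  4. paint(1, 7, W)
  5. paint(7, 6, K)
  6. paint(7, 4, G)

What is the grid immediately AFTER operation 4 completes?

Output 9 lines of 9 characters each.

After op 1 paint(6,8,W):
RRRRRBBBR
RRRRRBBBR
RRRRRBBBR
RRRRRRRRR
RRRRRRRRR
RRRRRRRRR
RRRRRRRRW
RRRRRRRRR
RRRRRRRRR
After op 2 fill(0,6,R) [9 cells changed]:
RRRRRRRRR
RRRRRRRRR
RRRRRRRRR
RRRRRRRRR
RRRRRRRRR
RRRRRRRRR
RRRRRRRRW
RRRRRRRRR
RRRRRRRRR
After op 3 paint(1,3,K):
RRRRRRRRR
RRRKRRRRR
RRRRRRRRR
RRRRRRRRR
RRRRRRRRR
RRRRRRRRR
RRRRRRRRW
RRRRRRRRR
RRRRRRRRR
After op 4 paint(1,7,W):
RRRRRRRRR
RRRKRRRWR
RRRRRRRRR
RRRRRRRRR
RRRRRRRRR
RRRRRRRRR
RRRRRRRRW
RRRRRRRRR
RRRRRRRRR

Answer: RRRRRRRRR
RRRKRRRWR
RRRRRRRRR
RRRRRRRRR
RRRRRRRRR
RRRRRRRRR
RRRRRRRRW
RRRRRRRRR
RRRRRRRRR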